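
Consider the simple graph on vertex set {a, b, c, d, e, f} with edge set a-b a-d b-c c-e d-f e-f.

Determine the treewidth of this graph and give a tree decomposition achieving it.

Every bag has size at most 3, so the width is 3 − 1 = 2 and tw(G) ≤ 2. Since d–a–b–c–e–f–d is a cycle in G, G is not acyclic. Forests are exactly the graphs of treewidth ≤ 1, so tw(G) ≥ 2. The upper and lower bounds meet at 2, so that is the treewidth.

Treewidth 2.
One such decomposition:
Bags: B1 = {a, b, d}  B2 = {b, c, d}  B3 = {c, d, e}  B4 = {d, e, f}
Tree: B1–B2, B2–B3, B3–B4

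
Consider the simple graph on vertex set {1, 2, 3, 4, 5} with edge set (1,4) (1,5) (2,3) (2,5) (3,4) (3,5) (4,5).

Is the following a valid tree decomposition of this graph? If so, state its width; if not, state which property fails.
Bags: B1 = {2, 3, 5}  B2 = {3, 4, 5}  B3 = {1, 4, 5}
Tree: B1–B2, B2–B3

Yes; width 2.

Vertex coverage: the bags together contain {1, 2, 3, 4, 5}, the full vertex set. Edge coverage: each edge of G has both endpoints in at least one bag. Running intersection: for every vertex, the bags containing it form a connected subtree. All three properties hold, so this is a valid tree decomposition of width max|bag| − 1 = 2, and hence tw(G) ≤ 2.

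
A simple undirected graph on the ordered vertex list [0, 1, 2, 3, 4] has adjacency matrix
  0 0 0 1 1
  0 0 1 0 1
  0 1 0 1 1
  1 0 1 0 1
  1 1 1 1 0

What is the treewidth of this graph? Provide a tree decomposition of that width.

Every bag has size at most 3, so the width is 3 − 1 = 2 and tw(G) ≤ 2. Conversely, {0, 3, 4} is a clique of size 3, and the vertices of any clique must share a bag in every tree decomposition; so some bag has ≥ 3 vertices and tw(G) ≥ 2. The upper and lower bounds meet at 2, so that is the treewidth.

Treewidth 2.
One optimal decomposition is:
Bags: B1 = {2, 3, 4}  B2 = {1, 2, 4}  B3 = {0, 3, 4}
Tree: B1–B2, B1–B3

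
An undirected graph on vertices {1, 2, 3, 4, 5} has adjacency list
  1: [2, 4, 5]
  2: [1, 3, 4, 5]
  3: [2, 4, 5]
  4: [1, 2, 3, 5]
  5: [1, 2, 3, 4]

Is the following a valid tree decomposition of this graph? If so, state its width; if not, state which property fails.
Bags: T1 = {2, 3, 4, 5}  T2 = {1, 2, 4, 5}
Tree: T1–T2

Yes; width 3.

Checking the three conditions: (i) the bags cover all of {1, 2, 3, 4, 5}; (ii) for each edge, some bag contains both endpoints; (iii) the bags containing any fixed vertex form a subtree. All hold, so the decomposition is valid with width 4 − 1 = 3.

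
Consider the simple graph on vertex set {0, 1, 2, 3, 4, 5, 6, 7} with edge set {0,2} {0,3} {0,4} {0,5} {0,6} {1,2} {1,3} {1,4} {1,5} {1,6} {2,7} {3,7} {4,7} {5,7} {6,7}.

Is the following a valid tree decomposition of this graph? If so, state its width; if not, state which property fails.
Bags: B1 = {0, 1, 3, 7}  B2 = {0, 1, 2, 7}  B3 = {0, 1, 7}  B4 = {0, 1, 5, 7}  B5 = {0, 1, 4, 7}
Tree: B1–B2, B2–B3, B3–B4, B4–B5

A tree decomposition must satisfy three properties: every vertex lies in some bag; for every edge, both endpoints lie together in some bag; and for every vertex, the bags containing it form a connected subtree. Here vertex 6 appears in no bag, so the decomposition is invalid.

No — vertex 6 appears in no bag.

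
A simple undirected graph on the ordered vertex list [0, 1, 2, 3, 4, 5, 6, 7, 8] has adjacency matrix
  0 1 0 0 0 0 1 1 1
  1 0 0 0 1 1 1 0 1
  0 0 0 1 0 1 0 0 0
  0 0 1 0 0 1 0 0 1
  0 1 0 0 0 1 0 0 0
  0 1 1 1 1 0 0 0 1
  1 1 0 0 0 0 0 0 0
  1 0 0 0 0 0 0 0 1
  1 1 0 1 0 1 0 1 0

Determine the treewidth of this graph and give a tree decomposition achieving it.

Treewidth 2.
Bags: B1 = {1, 5, 8}  B2 = {0, 1, 8}  B3 = {3, 5, 8}  B4 = {0, 7, 8}  B5 = {0, 1, 6}  B6 = {1, 4, 5}  B7 = {2, 3, 5}
Tree: B1–B2, B1–B3, B2–B4, B2–B5, B1–B6, B3–B7

Every bag has size at most 3, so the width is 3 − 1 = 2 and tw(G) ≤ 2. For the lower bound, the 3 vertices {0, 1, 8} are pairwise adjacent, and any tree decomposition puts a clique entirely inside one bag — forcing width ≥ 2. Therefore the treewidth is 2.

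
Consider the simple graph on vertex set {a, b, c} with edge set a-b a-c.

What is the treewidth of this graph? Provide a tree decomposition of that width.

Treewidth 1.
One optimal decomposition is:
Bags: B1 = {a, c}  B2 = {a, b}
Tree: B1–B2

Every bag has size at most 2, so the width is 2 − 1 = 1 and tw(G) ≤ 1. Any graph with an edge has treewidth ≥ 1, and G has the edge c–a. Hence tw(G) = 1 exactly.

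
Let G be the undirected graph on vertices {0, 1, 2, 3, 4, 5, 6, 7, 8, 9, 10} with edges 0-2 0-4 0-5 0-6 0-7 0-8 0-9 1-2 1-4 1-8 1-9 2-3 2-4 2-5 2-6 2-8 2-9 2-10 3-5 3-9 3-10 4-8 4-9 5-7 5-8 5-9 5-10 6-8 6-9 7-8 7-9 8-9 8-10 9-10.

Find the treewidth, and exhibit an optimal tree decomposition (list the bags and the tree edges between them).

Treewidth 4.
Bags: B1 = {2, 3, 5, 9, 10}  B2 = {2, 5, 8, 9, 10}  B3 = {0, 2, 5, 8, 9}  B4 = {0, 2, 4, 8, 9}  B5 = {1, 2, 4, 8, 9}  B6 = {0, 2, 6, 8, 9}  B7 = {0, 5, 7, 8, 9}
Tree: B1–B2, B2–B3, B3–B4, B4–B5, B4–B6, B3–B7

Each bag holds 5 vertices, so the decomposition has width 4, which upper-bounds the treewidth. Conversely, {0, 2, 4, 8, 9} is a clique of size 5, and the vertices of any clique must share a bag in every tree decomposition; so some bag has ≥ 5 vertices and tw(G) ≥ 4. Combining the bounds, tw(G) = 4.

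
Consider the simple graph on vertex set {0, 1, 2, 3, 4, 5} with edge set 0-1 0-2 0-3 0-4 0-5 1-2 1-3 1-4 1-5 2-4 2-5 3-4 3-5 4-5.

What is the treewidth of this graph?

A width-4 tree decomposition is:
Bags: B1 = {0, 1, 3, 4, 5}  B2 = {0, 1, 2, 4, 5}
Tree: B1–B2
Each bag holds 5 vertices, so the decomposition has width 4, which upper-bounds the treewidth. Conversely, {0, 1, 2, 4, 5} is a clique of size 5, and the vertices of any clique must share a bag in every tree decomposition; so some bag has ≥ 5 vertices and tw(G) ≥ 4. Combining the bounds, tw(G) = 4.

4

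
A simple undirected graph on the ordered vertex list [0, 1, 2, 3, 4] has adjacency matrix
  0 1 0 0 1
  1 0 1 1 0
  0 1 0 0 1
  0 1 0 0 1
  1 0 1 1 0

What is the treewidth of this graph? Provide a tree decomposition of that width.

Each bag holds 3 vertices, so the decomposition has width 2, which upper-bounds the treewidth. Since 3–1–0–4–3 is a cycle in G, G is not acyclic. Forests are exactly the graphs of treewidth ≤ 1, so tw(G) ≥ 2. Therefore the treewidth is 2.

Treewidth 2.
One optimal decomposition is:
Bags: B1 = {1, 3, 4}  B2 = {0, 1, 4}  B3 = {1, 2, 4}
Tree: B1–B2, B2–B3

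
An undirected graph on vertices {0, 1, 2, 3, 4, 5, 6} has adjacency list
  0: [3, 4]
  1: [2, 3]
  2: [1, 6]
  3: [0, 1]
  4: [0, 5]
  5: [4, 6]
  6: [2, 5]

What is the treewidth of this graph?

2

A width-2 tree decomposition is:
Bags: B1 = {4, 5, 6}  B2 = {0, 4, 6}  B3 = {0, 3, 6}  B4 = {1, 3, 6}  B5 = {1, 2, 6}
Tree: B1–B2, B2–B3, B3–B4, B4–B5
Every bag has size at most 3, so the width is 3 − 1 = 2 and tw(G) ≤ 2. Since 6–5–4–0–3–1–2–6 is a cycle in G, G is not acyclic. Forests are exactly the graphs of treewidth ≤ 1, so tw(G) ≥ 2. The upper and lower bounds meet at 2, so that is the treewidth.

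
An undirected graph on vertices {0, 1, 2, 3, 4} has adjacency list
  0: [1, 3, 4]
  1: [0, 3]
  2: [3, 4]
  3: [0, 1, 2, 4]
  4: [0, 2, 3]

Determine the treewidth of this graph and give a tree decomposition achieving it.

Treewidth 2.
One such decomposition:
Bags: B1 = {2, 3, 4}  B2 = {0, 3, 4}  B3 = {0, 1, 3}
Tree: B1–B2, B2–B3

Every bag has size at most 3, so the width is 3 − 1 = 2 and tw(G) ≤ 2. Conversely, {0, 1, 3} is a clique of size 3, and the vertices of any clique must share a bag in every tree decomposition; so some bag has ≥ 3 vertices and tw(G) ≥ 2. The upper and lower bounds meet at 2, so that is the treewidth.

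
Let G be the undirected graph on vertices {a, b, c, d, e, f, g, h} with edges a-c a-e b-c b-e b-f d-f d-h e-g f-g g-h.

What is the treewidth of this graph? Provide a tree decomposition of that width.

Treewidth 2.
Bags: B1 = {a, c, e}  B2 = {b, c, e}  B3 = {b, e, g}  B4 = {b, f, g}  B5 = {f, g, h}  B6 = {d, f, h}
Tree: B1–B2, B2–B3, B3–B4, B4–B5, B5–B6

Every bag has size at most 3, so the width is 3 − 1 = 2 and tw(G) ≤ 2. The edges a–c–b–e–a form a cycle, so G is not a tree and its treewidth is at least 2. Hence tw(G) = 2 exactly.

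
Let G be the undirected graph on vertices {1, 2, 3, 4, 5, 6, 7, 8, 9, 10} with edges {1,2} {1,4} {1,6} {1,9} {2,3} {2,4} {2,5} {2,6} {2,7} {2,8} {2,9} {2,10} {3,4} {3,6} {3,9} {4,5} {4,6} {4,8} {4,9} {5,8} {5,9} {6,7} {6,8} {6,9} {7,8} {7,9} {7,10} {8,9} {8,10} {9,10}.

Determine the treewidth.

4

A width-4 tree decomposition is:
Bags: B1 = {2, 4, 5, 8, 9}  B2 = {2, 4, 6, 8, 9}  B3 = {2, 6, 7, 8, 9}  B4 = {2, 7, 8, 9, 10}  B5 = {2, 3, 4, 6, 9}  B6 = {1, 2, 4, 6, 9}
Tree: B1–B2, B2–B3, B3–B4, B2–B5, B2–B6
Each bag holds 5 vertices, so the decomposition has width 4, which upper-bounds the treewidth. Conversely, {2, 7, 8, 9, 10} is a clique of size 5, and the vertices of any clique must share a bag in every tree decomposition; so some bag has ≥ 5 vertices and tw(G) ≥ 4. Combining the bounds, tw(G) = 4.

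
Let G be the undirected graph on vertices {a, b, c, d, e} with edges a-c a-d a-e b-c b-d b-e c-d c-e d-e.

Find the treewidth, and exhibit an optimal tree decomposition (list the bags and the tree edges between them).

Treewidth 3.
One such decomposition:
Bags: B1 = {a, c, d, e}  B2 = {b, c, d, e}
Tree: B1–B2

Each bag holds 4 vertices, so the decomposition has width 3, which upper-bounds the treewidth. On the other hand G contains the 4-clique {a, c, d, e}. A clique must lie in a single bag of any decomposition, so no decomposition can have width below 3. Therefore the treewidth is 3.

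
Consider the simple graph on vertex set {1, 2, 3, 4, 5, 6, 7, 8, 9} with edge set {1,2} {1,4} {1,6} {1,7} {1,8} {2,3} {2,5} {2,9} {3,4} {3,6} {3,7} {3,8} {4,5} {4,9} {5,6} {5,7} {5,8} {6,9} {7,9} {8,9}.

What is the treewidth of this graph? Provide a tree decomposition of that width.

Treewidth 4.
One optimal decomposition is:
Bags: B1 = {1, 2, 3, 5, 9}  B2 = {1, 3, 5, 7, 9}  B3 = {1, 3, 4, 5, 9}  B4 = {1, 3, 5, 8, 9}  B5 = {1, 3, 5, 6, 9}
Tree: B1–B2, B2–B3, B3–B4, B4–B5

The largest bag has 5 vertices, giving width 4; this decomposition certifies tw(G) ≤ 4. For the lower bound: the 5 vertex sets {2,3}, {5,7}, {4,9}, {1}, {8} are disjoint, each induces a connected subgraph, and every pair is joined by at least one edge of G. Contracting each set to a single vertex therefore yields K_{5} as a minor, and since treewidth is minor-monotone, tw(G) ≥ tw(K_{5}) = 4. Therefore the treewidth is 4.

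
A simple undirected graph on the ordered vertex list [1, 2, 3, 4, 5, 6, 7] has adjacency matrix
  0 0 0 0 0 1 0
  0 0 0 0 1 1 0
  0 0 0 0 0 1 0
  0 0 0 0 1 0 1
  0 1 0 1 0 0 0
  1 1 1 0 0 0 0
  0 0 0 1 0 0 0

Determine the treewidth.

A width-1 tree decomposition is:
Bags: B1 = {3, 6}  B2 = {1, 6}  B3 = {2, 6}  B4 = {2, 5}  B5 = {4, 5}  B6 = {4, 7}
Tree: B1–B2, B2–B3, B3–B4, B4–B5, B5–B6
Every bag has size at most 2, so the width is 2 − 1 = 1 and tw(G) ≤ 1. G has an edge, so its treewidth is at least 1. The upper and lower bounds meet at 1, so that is the treewidth.

1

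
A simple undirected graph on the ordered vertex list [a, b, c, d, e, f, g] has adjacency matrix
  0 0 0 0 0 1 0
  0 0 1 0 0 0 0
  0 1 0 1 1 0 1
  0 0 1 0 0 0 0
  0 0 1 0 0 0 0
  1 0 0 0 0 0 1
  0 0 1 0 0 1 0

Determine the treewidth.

A width-1 tree decomposition is:
Bags: B1 = {c, g}  B2 = {c, d}  B3 = {b, c}  B4 = {f, g}  B5 = {c, e}  B6 = {a, f}
Tree: B1–B2, B2–B3, B1–B4, B1–B5, B4–B6
The largest bag has 2 vertices, giving width 1; this decomposition certifies tw(G) ≤ 1. Since G has at least one edge (e.g. c–g), it is not an edgeless graph, so tw(G) ≥ 1. Hence tw(G) = 1 exactly.

1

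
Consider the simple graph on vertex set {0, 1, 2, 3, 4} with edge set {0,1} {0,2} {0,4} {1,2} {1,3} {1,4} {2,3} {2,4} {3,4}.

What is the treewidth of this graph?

A width-3 tree decomposition is:
Bags: B1 = {0, 1, 2, 4}  B2 = {1, 2, 3, 4}
Tree: B1–B2
Every bag has size at most 4, so the width is 4 − 1 = 3 and tw(G) ≤ 3. For the lower bound, the 4 vertices {0, 1, 2, 4} are pairwise adjacent, and any tree decomposition puts a clique entirely inside one bag — forcing width ≥ 3. Combining the bounds, tw(G) = 3.

3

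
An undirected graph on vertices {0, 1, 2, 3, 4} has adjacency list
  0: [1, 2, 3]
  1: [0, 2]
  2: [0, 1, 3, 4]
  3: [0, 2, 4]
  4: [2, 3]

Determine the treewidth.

A width-2 tree decomposition is:
Bags: B1 = {0, 2, 3}  B2 = {2, 3, 4}  B3 = {0, 1, 2}
Tree: B1–B2, B1–B3
Every bag has size at most 3, so the width is 3 − 1 = 2 and tw(G) ≤ 2. On the other hand G contains the 3-clique {0, 1, 2}. A clique must lie in a single bag of any decomposition, so no decomposition can have width below 2. Hence tw(G) = 2 exactly.

2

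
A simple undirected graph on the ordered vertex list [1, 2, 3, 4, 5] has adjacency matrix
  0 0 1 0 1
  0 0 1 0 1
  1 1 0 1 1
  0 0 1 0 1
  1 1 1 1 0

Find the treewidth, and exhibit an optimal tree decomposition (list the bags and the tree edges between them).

Treewidth 2.
Bags: B1 = {1, 3, 5}  B2 = {2, 3, 5}  B3 = {3, 4, 5}
Tree: B1–B2, B1–B3

The largest bag has 3 vertices, giving width 2; this decomposition certifies tw(G) ≤ 2. Conversely, {1, 3, 5} is a clique of size 3, and the vertices of any clique must share a bag in every tree decomposition; so some bag has ≥ 3 vertices and tw(G) ≥ 2. The upper and lower bounds meet at 2, so that is the treewidth.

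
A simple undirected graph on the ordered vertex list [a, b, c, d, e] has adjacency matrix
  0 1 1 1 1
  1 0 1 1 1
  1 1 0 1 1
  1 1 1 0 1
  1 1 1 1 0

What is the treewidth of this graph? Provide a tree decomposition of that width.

Treewidth 4.
One such decomposition:
Bags: B1 = {a, b, c, d, e}
Tree: (single bag)

A single bag containing all 5 vertices is trivially a valid decomposition of width 4. For the lower bound, the 5 vertices {a, b, c, d, e} are pairwise adjacent, and any tree decomposition puts a clique entirely inside one bag — forcing width ≥ 4. Therefore the treewidth is 4.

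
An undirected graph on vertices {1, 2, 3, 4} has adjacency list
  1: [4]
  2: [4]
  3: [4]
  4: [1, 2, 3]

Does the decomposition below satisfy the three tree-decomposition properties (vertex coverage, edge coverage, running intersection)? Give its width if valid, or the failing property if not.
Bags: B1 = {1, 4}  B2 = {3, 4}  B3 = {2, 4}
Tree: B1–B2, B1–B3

Yes; width 1.

Every vertex of G appears in some bag (union = {1, 2, 3, 4}); every edge is covered by a bag; and for each vertex v the set of bags containing v is connected in the bag tree. The decomposition is therefore valid. The largest bag has 2 vertices, so the width is 1.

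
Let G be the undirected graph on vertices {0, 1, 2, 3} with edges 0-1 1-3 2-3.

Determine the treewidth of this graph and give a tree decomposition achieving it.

Each bag holds 2 vertices, so the decomposition has width 1, which upper-bounds the treewidth. Any graph with an edge has treewidth ≥ 1, and G has the edge 0–1. Therefore the treewidth is 1.

Treewidth 1.
One optimal decomposition is:
Bags: B1 = {0, 1}  B2 = {1, 3}  B3 = {2, 3}
Tree: B1–B2, B2–B3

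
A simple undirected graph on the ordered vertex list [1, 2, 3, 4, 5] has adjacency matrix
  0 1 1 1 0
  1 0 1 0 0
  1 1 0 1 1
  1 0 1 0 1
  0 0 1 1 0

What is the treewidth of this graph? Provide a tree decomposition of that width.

The largest bag has 3 vertices, giving width 2; this decomposition certifies tw(G) ≤ 2. On the other hand G contains the 3-clique {1, 2, 3}. A clique must lie in a single bag of any decomposition, so no decomposition can have width below 2. Combining the bounds, tw(G) = 2.

Treewidth 2.
Bags: B1 = {1, 3, 4}  B2 = {3, 4, 5}  B3 = {1, 2, 3}
Tree: B1–B2, B1–B3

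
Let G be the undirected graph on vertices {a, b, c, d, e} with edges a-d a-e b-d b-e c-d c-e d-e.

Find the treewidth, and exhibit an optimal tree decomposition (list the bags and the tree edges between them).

Every bag has size at most 3, so the width is 3 − 1 = 2 and tw(G) ≤ 2. On the other hand G contains the 3-clique {c, d, e}. A clique must lie in a single bag of any decomposition, so no decomposition can have width below 2. Therefore the treewidth is 2.

Treewidth 2.
One optimal decomposition is:
Bags: B1 = {b, d, e}  B2 = {c, d, e}  B3 = {a, d, e}
Tree: B1–B2, B2–B3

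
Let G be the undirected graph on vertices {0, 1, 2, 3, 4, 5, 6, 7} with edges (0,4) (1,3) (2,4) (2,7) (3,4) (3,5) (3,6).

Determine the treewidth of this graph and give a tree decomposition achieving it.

Each bag holds 2 vertices, so the decomposition has width 1, which upper-bounds the treewidth. G has an edge, so its treewidth is at least 1. Hence tw(G) = 1 exactly.

Treewidth 1.
Bags: B1 = {3, 4}  B2 = {3, 5}  B3 = {1, 3}  B4 = {0, 4}  B5 = {2, 4}  B6 = {3, 6}  B7 = {2, 7}
Tree: B1–B2, B1–B3, B1–B4, B1–B5, B3–B6, B5–B7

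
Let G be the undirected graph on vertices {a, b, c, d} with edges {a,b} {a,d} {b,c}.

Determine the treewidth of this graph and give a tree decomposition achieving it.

Treewidth 1.
Bags: B1 = {b, c}  B2 = {a, b}  B3 = {a, d}
Tree: B1–B2, B2–B3

Each bag holds 2 vertices, so the decomposition has width 1, which upper-bounds the treewidth. G has an edge, so its treewidth is at least 1. Therefore the treewidth is 1.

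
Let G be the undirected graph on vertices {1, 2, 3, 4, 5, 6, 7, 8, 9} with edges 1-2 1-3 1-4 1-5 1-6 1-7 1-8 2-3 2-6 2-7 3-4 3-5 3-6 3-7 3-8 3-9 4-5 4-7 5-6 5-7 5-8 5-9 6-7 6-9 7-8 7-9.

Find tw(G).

A width-4 tree decomposition is:
Bags: B1 = {1, 3, 5, 6, 7}  B2 = {3, 5, 6, 7, 9}  B3 = {1, 2, 3, 6, 7}  B4 = {1, 3, 4, 5, 7}  B5 = {1, 3, 5, 7, 8}
Tree: B1–B2, B1–B3, B1–B4, B4–B5
The largest bag has 5 vertices, giving width 4; this decomposition certifies tw(G) ≤ 4. For the lower bound, the 5 vertices {1, 2, 3, 6, 7} are pairwise adjacent, and any tree decomposition puts a clique entirely inside one bag — forcing width ≥ 4. Combining the bounds, tw(G) = 4.

4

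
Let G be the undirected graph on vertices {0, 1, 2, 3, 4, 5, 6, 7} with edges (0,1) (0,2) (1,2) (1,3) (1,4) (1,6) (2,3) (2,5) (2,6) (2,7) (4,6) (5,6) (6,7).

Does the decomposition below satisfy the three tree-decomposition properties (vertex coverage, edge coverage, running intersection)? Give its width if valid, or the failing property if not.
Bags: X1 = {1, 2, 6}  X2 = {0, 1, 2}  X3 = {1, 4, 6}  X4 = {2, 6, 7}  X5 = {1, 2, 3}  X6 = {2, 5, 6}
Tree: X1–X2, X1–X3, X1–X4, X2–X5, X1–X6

Yes; width 2.

Checking the three conditions: (i) the bags cover all of {0, 1, 2, 3, 4, 5, 6, 7}; (ii) for each edge, some bag contains both endpoints; (iii) the bags containing any fixed vertex form a subtree. All hold, so the decomposition is valid with width 3 − 1 = 2.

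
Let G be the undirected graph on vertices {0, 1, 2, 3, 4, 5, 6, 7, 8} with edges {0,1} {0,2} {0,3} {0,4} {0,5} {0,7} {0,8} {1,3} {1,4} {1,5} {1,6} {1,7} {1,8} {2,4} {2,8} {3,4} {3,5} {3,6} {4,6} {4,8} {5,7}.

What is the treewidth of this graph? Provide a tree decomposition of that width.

Every bag has size at most 4, so the width is 4 − 1 = 3 and tw(G) ≤ 3. For the lower bound, the 4 vertices {0, 1, 4, 8} are pairwise adjacent, and any tree decomposition puts a clique entirely inside one bag — forcing width ≥ 3. Combining the bounds, tw(G) = 3.

Treewidth 3.
Bags: B1 = {0, 1, 4, 8}  B2 = {0, 1, 3, 4}  B3 = {0, 1, 3, 5}  B4 = {0, 1, 5, 7}  B5 = {1, 3, 4, 6}  B6 = {0, 2, 4, 8}
Tree: B1–B2, B2–B3, B3–B4, B2–B5, B1–B6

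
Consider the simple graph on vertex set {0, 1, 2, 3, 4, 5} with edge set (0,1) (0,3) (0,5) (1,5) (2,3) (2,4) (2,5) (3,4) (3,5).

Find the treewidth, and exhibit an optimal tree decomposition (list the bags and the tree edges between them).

The largest bag has 3 vertices, giving width 2; this decomposition certifies tw(G) ≤ 2. On the other hand G contains the 3-clique {0, 1, 5}. A clique must lie in a single bag of any decomposition, so no decomposition can have width below 2. Hence tw(G) = 2 exactly.

Treewidth 2.
One such decomposition:
Bags: B1 = {0, 1, 5}  B2 = {0, 3, 5}  B3 = {2, 3, 5}  B4 = {2, 3, 4}
Tree: B1–B2, B2–B3, B3–B4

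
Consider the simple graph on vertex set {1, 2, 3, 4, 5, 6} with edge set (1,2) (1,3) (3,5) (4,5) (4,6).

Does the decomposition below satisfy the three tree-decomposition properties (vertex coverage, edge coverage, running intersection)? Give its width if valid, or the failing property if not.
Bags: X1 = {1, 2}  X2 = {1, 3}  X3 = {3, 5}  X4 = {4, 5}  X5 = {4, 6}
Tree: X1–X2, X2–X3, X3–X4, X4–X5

Yes; width 1.

Every vertex of G appears in some bag (union = {1, 2, 3, 4, 5, 6}); every edge is covered by a bag; and for each vertex v the set of bags containing v is connected in the bag tree. The decomposition is therefore valid. The largest bag has 2 vertices, so the width is 1.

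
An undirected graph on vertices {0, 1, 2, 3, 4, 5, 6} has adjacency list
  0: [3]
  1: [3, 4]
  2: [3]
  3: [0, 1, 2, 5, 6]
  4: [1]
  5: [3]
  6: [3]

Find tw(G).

A width-1 tree decomposition is:
Bags: B1 = {1, 3}  B2 = {3, 5}  B3 = {1, 4}  B4 = {3, 6}  B5 = {0, 3}  B6 = {2, 3}
Tree: B1–B2, B1–B3, B2–B4, B2–B5, B5–B6
Every bag has size at most 2, so the width is 2 − 1 = 1 and tw(G) ≤ 1. Any graph with an edge has treewidth ≥ 1, and G has the edge 1–3. The upper and lower bounds meet at 1, so that is the treewidth.

1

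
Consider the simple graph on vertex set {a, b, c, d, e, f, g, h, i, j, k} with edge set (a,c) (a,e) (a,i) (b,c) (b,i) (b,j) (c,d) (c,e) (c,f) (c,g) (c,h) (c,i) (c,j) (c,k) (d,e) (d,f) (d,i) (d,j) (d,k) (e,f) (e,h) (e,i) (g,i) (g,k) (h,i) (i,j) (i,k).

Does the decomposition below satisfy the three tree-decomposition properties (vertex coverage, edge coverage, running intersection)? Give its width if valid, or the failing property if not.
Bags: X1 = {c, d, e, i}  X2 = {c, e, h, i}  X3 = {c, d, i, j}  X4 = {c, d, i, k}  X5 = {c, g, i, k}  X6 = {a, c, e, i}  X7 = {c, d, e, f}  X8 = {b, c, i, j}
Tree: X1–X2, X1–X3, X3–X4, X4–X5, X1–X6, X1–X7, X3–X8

Yes; width 3.

Every vertex of G appears in some bag (union = {a, b, c, d, e, f, g, h, i, j, k}); every edge is covered by a bag; and for each vertex v the set of bags containing v is connected in the bag tree. The decomposition is therefore valid. The largest bag has 4 vertices, so the width is 3.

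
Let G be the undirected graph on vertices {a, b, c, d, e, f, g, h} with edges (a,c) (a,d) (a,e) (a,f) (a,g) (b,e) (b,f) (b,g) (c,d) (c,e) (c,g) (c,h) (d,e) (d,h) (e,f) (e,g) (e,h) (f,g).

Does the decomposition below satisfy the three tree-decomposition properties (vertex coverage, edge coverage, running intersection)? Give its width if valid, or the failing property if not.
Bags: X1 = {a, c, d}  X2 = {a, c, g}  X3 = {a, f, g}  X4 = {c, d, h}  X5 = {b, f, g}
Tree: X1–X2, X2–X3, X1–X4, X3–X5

No — vertex e appears in no bag.

A tree decomposition must satisfy three properties: every vertex lies in some bag; for every edge, both endpoints lie together in some bag; and for every vertex, the bags containing it form a connected subtree. Here vertex e appears in no bag, so the decomposition is invalid.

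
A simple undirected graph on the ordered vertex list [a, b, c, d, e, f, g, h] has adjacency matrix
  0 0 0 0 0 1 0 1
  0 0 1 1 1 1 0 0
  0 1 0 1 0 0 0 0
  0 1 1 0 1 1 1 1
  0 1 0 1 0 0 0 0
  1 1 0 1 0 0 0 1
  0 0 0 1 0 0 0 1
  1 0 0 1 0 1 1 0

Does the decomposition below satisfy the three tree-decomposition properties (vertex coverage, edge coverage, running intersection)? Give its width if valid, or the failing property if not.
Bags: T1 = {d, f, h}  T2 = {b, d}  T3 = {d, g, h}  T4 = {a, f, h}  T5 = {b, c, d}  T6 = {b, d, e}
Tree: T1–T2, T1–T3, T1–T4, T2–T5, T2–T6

A tree decomposition must satisfy three properties: every vertex lies in some bag; for every edge, both endpoints lie together in some bag; and for every vertex, the bags containing it form a connected subtree. Here edge (f,b) lies in no bag, so the decomposition is invalid.

No — edge (f,b) lies in no bag.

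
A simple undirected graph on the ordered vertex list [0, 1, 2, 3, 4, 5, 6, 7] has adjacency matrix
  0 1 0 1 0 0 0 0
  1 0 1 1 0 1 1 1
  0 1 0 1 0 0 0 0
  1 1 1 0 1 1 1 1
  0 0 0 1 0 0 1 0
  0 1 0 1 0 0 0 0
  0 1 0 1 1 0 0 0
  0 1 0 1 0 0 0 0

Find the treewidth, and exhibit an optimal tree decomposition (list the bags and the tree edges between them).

Treewidth 2.
Bags: B1 = {1, 3, 6}  B2 = {3, 4, 6}  B3 = {1, 3, 5}  B4 = {1, 2, 3}  B5 = {0, 1, 3}  B6 = {1, 3, 7}
Tree: B1–B2, B1–B3, B3–B4, B4–B5, B1–B6

Every bag has size at most 3, so the width is 3 − 1 = 2 and tw(G) ≤ 2. On the other hand G contains the 3-clique {0, 1, 3}. A clique must lie in a single bag of any decomposition, so no decomposition can have width below 2. Therefore the treewidth is 2.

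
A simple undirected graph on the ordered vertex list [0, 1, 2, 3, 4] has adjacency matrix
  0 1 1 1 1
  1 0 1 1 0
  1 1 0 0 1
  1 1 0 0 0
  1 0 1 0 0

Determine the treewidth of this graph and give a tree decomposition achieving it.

The largest bag has 3 vertices, giving width 2; this decomposition certifies tw(G) ≤ 2. On the other hand G contains the 3-clique {0, 1, 2}. A clique must lie in a single bag of any decomposition, so no decomposition can have width below 2. Therefore the treewidth is 2.

Treewidth 2.
One such decomposition:
Bags: B1 = {0, 2, 4}  B2 = {0, 1, 2}  B3 = {0, 1, 3}
Tree: B1–B2, B2–B3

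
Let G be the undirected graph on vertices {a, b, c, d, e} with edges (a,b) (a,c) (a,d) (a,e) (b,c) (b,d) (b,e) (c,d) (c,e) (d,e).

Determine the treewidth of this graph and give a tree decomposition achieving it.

With just one bag of size 5, the width is 5 − 1 = 4, so tw(G) ≤ 4. For the lower bound, the 5 vertices {a, b, c, d, e} are pairwise adjacent, and any tree decomposition puts a clique entirely inside one bag — forcing width ≥ 4. Hence tw(G) = 4 exactly.

Treewidth 4.
One such decomposition:
Bags: B1 = {a, b, c, d, e}
Tree: (single bag)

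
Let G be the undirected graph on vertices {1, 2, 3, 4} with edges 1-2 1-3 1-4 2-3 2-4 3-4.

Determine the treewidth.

A width-3 tree decomposition is:
Bags: B1 = {1, 2, 3, 4}
Tree: (single bag)
A single bag containing all 4 vertices is trivially a valid decomposition of width 3. On the other hand G contains the 4-clique {1, 2, 3, 4}. A clique must lie in a single bag of any decomposition, so no decomposition can have width below 3. Combining the bounds, tw(G) = 3.

3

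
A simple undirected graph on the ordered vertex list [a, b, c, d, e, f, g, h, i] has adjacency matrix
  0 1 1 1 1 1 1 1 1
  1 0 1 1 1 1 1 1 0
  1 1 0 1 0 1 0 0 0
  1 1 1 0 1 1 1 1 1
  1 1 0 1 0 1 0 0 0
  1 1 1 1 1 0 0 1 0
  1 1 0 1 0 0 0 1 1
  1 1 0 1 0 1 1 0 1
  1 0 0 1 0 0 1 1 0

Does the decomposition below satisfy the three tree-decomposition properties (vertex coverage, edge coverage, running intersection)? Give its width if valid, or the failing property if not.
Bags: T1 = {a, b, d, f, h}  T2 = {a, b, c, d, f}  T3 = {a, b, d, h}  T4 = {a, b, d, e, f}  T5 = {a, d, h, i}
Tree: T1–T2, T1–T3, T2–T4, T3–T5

A tree decomposition must satisfy three properties: every vertex lies in some bag; for every edge, both endpoints lie together in some bag; and for every vertex, the bags containing it form a connected subtree. Here vertex g appears in no bag, so the decomposition is invalid.

No — vertex g appears in no bag.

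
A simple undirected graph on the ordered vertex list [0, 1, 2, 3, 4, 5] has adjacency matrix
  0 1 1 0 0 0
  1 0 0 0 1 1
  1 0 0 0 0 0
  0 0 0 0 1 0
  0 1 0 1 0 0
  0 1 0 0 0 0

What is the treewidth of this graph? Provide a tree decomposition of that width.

Each bag holds 2 vertices, so the decomposition has width 1, which upper-bounds the treewidth. Any graph with an edge has treewidth ≥ 1, and G has the edge 0–1. Hence tw(G) = 1 exactly.

Treewidth 1.
One optimal decomposition is:
Bags: B1 = {0, 1}  B2 = {1, 5}  B3 = {1, 4}  B4 = {0, 2}  B5 = {3, 4}
Tree: B1–B2, B2–B3, B1–B4, B3–B5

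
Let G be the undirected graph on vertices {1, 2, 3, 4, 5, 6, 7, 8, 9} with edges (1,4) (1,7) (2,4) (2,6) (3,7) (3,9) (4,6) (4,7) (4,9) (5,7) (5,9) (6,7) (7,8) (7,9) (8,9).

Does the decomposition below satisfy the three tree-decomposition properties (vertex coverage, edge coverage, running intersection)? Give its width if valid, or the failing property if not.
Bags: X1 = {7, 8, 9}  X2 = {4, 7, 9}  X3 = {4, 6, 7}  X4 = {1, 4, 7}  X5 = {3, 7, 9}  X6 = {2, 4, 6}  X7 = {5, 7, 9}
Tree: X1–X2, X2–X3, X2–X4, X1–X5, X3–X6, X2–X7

Yes; width 2.

Checking the three conditions: (i) the bags cover all of {1, 2, 3, 4, 5, 6, 7, 8, 9}; (ii) for each edge, some bag contains both endpoints; (iii) the bags containing any fixed vertex form a subtree. All hold, so the decomposition is valid with width 3 − 1 = 2.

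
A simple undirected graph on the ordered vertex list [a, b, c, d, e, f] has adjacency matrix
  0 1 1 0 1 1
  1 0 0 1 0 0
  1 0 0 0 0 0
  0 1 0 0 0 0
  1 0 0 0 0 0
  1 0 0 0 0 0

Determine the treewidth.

1

A width-1 tree decomposition is:
Bags: B1 = {a, c}  B2 = {a, b}  B3 = {b, d}  B4 = {a, f}  B5 = {a, e}
Tree: B1–B2, B2–B3, B2–B4, B2–B5
Every bag has size at most 2, so the width is 2 − 1 = 1 and tw(G) ≤ 1. Any graph with an edge has treewidth ≥ 1, and G has the edge c–a. Combining the bounds, tw(G) = 1.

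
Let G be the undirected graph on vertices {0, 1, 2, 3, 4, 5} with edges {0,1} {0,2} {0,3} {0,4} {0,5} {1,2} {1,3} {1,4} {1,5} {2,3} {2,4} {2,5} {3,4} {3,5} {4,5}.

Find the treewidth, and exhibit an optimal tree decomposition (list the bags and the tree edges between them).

Treewidth 5.
Bags: B1 = {0, 1, 2, 3, 4, 5}
Tree: (single bag)

A single bag containing all 6 vertices is trivially a valid decomposition of width 5. For the lower bound, the 6 vertices {0, 1, 2, 3, 4, 5} are pairwise adjacent, and any tree decomposition puts a clique entirely inside one bag — forcing width ≥ 5. The upper and lower bounds meet at 5, so that is the treewidth.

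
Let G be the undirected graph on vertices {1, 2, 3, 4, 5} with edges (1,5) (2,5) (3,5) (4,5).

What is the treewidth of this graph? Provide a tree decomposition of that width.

Treewidth 1.
One such decomposition:
Bags: B1 = {3, 5}  B2 = {1, 5}  B3 = {2, 5}  B4 = {4, 5}
Tree: B1–B2, B1–B3, B2–B4

Every bag has size at most 2, so the width is 2 − 1 = 1 and tw(G) ≤ 1. Since G has at least one edge (e.g. 5–3), it is not an edgeless graph, so tw(G) ≥ 1. The upper and lower bounds meet at 1, so that is the treewidth.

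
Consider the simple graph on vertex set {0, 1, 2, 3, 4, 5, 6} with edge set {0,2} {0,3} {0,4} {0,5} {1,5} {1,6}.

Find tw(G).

A width-1 tree decomposition is:
Bags: B1 = {1, 5}  B2 = {0, 5}  B3 = {0, 3}  B4 = {0, 2}  B5 = {0, 4}  B6 = {1, 6}
Tree: B1–B2, B2–B3, B3–B4, B4–B5, B1–B6
Every bag has size at most 2, so the width is 2 − 1 = 1 and tw(G) ≤ 1. Since G has at least one edge (e.g. 5–1), it is not an edgeless graph, so tw(G) ≥ 1. Hence tw(G) = 1 exactly.

1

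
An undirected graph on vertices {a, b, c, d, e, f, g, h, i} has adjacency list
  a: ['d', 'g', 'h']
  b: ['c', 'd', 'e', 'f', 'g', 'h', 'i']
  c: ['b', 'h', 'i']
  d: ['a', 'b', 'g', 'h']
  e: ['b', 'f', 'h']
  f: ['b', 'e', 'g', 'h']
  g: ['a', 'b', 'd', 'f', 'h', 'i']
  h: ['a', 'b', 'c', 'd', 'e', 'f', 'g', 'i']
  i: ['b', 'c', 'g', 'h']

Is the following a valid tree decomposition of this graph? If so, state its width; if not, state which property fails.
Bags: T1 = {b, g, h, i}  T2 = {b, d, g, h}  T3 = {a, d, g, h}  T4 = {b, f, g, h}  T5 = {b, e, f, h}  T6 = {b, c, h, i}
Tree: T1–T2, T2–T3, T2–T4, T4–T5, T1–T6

Yes; width 3.

Vertex coverage: the bags together contain {a, b, c, d, e, f, g, h, i}, the full vertex set. Edge coverage: each edge of G has both endpoints in at least one bag. Running intersection: for every vertex, the bags containing it form a connected subtree. All three properties hold, so this is a valid tree decomposition of width max|bag| − 1 = 3, and hence tw(G) ≤ 3.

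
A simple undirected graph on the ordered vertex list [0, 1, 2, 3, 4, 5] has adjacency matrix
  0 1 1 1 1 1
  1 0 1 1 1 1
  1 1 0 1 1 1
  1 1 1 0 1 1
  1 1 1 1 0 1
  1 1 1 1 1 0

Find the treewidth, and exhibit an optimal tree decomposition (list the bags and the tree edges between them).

A single bag containing all 6 vertices is trivially a valid decomposition of width 5. For the lower bound, the 6 vertices {0, 1, 2, 3, 4, 5} are pairwise adjacent, and any tree decomposition puts a clique entirely inside one bag — forcing width ≥ 5. Therefore the treewidth is 5.

Treewidth 5.
One optimal decomposition is:
Bags: B1 = {0, 1, 2, 3, 4, 5}
Tree: (single bag)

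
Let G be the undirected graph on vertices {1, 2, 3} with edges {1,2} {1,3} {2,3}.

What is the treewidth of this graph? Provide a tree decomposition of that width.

Treewidth 2.
Bags: B1 = {1, 2, 3}
Tree: (single bag)

With just one bag of size 3, the width is 3 − 1 = 2, so tw(G) ≤ 2. For the lower bound, the 3 vertices {1, 2, 3} are pairwise adjacent, and any tree decomposition puts a clique entirely inside one bag — forcing width ≥ 2. Hence tw(G) = 2 exactly.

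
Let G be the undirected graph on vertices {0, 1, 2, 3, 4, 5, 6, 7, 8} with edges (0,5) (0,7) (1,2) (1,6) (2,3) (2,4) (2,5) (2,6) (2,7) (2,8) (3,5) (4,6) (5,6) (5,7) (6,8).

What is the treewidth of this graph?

A width-2 tree decomposition is:
Bags: B1 = {2, 4, 6}  B2 = {2, 5, 6}  B3 = {2, 6, 8}  B4 = {2, 5, 7}  B5 = {0, 5, 7}  B6 = {1, 2, 6}  B7 = {2, 3, 5}
Tree: B1–B2, B1–B3, B2–B4, B4–B5, B1–B6, B4–B7
The largest bag has 3 vertices, giving width 2; this decomposition certifies tw(G) ≤ 2. On the other hand G contains the 3-clique {0, 5, 7}. A clique must lie in a single bag of any decomposition, so no decomposition can have width below 2. Hence tw(G) = 2 exactly.

2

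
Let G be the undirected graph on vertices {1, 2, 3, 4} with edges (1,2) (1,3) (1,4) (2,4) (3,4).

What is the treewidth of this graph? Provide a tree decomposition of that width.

Treewidth 2.
One such decomposition:
Bags: B1 = {1, 2, 4}  B2 = {1, 3, 4}
Tree: B1–B2

The largest bag has 3 vertices, giving width 2; this decomposition certifies tw(G) ≤ 2. For the lower bound, the 3 vertices {1, 2, 4} are pairwise adjacent, and any tree decomposition puts a clique entirely inside one bag — forcing width ≥ 2. Combining the bounds, tw(G) = 2.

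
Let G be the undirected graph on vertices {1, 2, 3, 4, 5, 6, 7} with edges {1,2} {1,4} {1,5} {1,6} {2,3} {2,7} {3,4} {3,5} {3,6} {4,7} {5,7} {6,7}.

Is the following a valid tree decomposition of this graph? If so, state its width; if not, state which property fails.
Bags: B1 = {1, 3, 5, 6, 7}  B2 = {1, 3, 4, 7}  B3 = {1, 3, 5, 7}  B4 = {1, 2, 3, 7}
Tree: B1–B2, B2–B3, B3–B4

A tree decomposition must satisfy three properties: every vertex lies in some bag; for every edge, both endpoints lie together in some bag; and for every vertex, the bags containing it form a connected subtree. Here bags containing vertex 5 are not connected in the tree, so the decomposition is invalid.

No — bags containing vertex 5 are not connected in the tree.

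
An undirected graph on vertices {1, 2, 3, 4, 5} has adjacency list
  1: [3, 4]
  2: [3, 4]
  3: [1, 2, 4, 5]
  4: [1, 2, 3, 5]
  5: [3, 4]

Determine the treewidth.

2

A width-2 tree decomposition is:
Bags: B1 = {2, 3, 4}  B2 = {1, 3, 4}  B3 = {3, 4, 5}
Tree: B1–B2, B1–B3
The largest bag has 3 vertices, giving width 2; this decomposition certifies tw(G) ≤ 2. Conversely, {1, 3, 4} is a clique of size 3, and the vertices of any clique must share a bag in every tree decomposition; so some bag has ≥ 3 vertices and tw(G) ≥ 2. The upper and lower bounds meet at 2, so that is the treewidth.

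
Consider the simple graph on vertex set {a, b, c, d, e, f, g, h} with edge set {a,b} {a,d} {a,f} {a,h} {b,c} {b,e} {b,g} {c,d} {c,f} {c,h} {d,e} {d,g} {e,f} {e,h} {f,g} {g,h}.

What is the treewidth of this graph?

4

A width-4 tree decomposition is:
Bags: B1 = {a, b, d, f, h}  B2 = {b, d, f, g, h}  B3 = {b, d, e, f, h}  B4 = {b, c, d, f, h}
Tree: B1–B2, B2–B3, B3–B4
Every bag has size at most 5, so the width is 5 − 1 = 4 and tw(G) ≤ 4. For the lower bound: the 5 vertex sets {a,d}, {g,h}, {e,f}, {b}, {c} are disjoint, each induces a connected subgraph, and every pair is joined by at least one edge of G. Contracting each set to a single vertex therefore yields K_{5} as a minor, and since treewidth is minor-monotone, tw(G) ≥ tw(K_{5}) = 4. Hence tw(G) = 4 exactly.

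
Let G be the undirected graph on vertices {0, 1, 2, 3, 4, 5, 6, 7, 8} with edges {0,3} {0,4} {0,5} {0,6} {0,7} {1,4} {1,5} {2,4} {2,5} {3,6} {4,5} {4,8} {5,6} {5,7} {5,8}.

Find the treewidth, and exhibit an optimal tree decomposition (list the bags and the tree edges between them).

The largest bag has 3 vertices, giving width 2; this decomposition certifies tw(G) ≤ 2. On the other hand G contains the 3-clique {0, 3, 6}. A clique must lie in a single bag of any decomposition, so no decomposition can have width below 2. Hence tw(G) = 2 exactly.

Treewidth 2.
One optimal decomposition is:
Bags: B1 = {4, 5, 8}  B2 = {0, 4, 5}  B3 = {0, 5, 6}  B4 = {0, 5, 7}  B5 = {0, 3, 6}  B6 = {1, 4, 5}  B7 = {2, 4, 5}
Tree: B1–B2, B2–B3, B2–B4, B3–B5, B2–B6, B1–B7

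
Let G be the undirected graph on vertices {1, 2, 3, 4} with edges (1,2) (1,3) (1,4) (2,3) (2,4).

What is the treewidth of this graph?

A width-2 tree decomposition is:
Bags: B1 = {1, 2, 3}  B2 = {1, 2, 4}
Tree: B1–B2
The largest bag has 3 vertices, giving width 2; this decomposition certifies tw(G) ≤ 2. On the other hand G contains the 3-clique {1, 2, 3}. A clique must lie in a single bag of any decomposition, so no decomposition can have width below 2. Therefore the treewidth is 2.

2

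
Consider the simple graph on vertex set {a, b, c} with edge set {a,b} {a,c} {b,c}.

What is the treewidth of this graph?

2

A width-2 tree decomposition is:
Bags: B1 = {a, b, c}
Tree: (single bag)
A single bag containing all 3 vertices is trivially a valid decomposition of width 2. For the lower bound, the 3 vertices {a, b, c} are pairwise adjacent, and any tree decomposition puts a clique entirely inside one bag — forcing width ≥ 2. Therefore the treewidth is 2.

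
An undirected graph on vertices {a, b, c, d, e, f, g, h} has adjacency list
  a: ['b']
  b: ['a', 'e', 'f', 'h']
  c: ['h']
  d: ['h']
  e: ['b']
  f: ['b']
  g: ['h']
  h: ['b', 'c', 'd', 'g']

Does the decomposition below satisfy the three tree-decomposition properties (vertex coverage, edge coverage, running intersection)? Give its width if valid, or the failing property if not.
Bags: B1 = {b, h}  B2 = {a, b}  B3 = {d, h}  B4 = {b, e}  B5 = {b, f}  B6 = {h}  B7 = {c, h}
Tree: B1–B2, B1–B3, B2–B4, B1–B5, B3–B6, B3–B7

No — vertex g appears in no bag.

A tree decomposition must satisfy three properties: every vertex lies in some bag; for every edge, both endpoints lie together in some bag; and for every vertex, the bags containing it form a connected subtree. Here vertex g appears in no bag, so the decomposition is invalid.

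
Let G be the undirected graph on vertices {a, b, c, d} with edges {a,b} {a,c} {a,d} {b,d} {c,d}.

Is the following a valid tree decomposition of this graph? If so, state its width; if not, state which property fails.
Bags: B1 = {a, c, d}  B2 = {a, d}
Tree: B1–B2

A tree decomposition must satisfy three properties: every vertex lies in some bag; for every edge, both endpoints lie together in some bag; and for every vertex, the bags containing it form a connected subtree. Here vertex b appears in no bag, so the decomposition is invalid.

No — vertex b appears in no bag.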